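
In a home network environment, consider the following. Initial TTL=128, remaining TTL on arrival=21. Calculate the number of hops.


Given: initial TTL = 128, received TTL = 21
Hops = initial TTL - received TTL
Hops = 128 - 21 = 107

107


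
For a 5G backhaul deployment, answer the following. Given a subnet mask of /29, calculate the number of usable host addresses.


Given: subnet mask /29
Host bits = 32 - 29 = 3
Total addresses = 2^3 = 8
Usable hosts = 8 - 2 (network + broadcast) = 6

6


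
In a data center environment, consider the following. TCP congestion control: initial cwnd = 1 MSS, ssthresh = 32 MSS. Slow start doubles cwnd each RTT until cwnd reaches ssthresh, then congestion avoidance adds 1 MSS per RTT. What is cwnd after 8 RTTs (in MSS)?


RTT 0: cwnd = 1 MSS (initial)
RTT 1: cwnd = 2 MSS (slow start, doubled)
RTT 2: cwnd = 4 MSS (slow start, doubled)
RTT 3: cwnd = 8 MSS (slow start, doubled)
RTT 4: cwnd = 16 MSS (slow start, doubled)
RTT 5: cwnd = 32 MSS (slow start, doubled)
RTT 6: cwnd = 33 MSS (congestion avoidance, +1)
RTT 7: cwnd = 34 MSS (congestion avoidance, +1)
RTT 8: cwnd = 35 MSS (congestion avoidance, +1)

35


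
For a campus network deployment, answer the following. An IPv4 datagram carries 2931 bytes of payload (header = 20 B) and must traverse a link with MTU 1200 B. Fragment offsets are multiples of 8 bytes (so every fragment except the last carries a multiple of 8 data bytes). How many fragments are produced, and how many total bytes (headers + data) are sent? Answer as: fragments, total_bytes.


Max data per non-final fragment = floor((MTU - header)/8)*8 = floor((1200 - 20)/8)*8 = floor(1180/8)*8 = 1176 B
Final fragment needs no 8-byte alignment: it can carry up to MTU - header = 1180 B
Non-final fragments needed = ceil((payload - 1180) / 1176) = ceil(1751/1176) = ceil(1.4889) = 2
Number of fragments = 2 + 1 = 3
Fragment sizes (data): 2 * 1176 B + 579 B (last, 579 <= 1180 OK)
Total bytes sent = payload + n_frags * header = 2931 + 3*20 = 2931 + 60 = 2991 B

3, 2991


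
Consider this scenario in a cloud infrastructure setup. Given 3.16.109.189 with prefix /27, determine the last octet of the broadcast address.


Given: IP = 3.16.109.189, prefix = /27
Host bits = 32 - 27 = 5
Network last octet = 189 AND mask = 160
Host part size = 2^5 - 1 = 31
Broadcast last octet = 160 OR 31 = 191

191


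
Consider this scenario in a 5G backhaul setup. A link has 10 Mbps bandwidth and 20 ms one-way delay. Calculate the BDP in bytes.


Given: bandwidth = 10 Mbps, delay = 20 ms
BDP in bits = 10 * 10^6 * 20 / 1000
BDP in bits = 200000
BDP in bytes = 200000 / 8 = 25000

25000


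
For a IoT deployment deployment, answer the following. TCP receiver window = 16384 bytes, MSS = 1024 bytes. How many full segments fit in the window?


Given: RWND = 16384 bytes, MSS = 1024 bytes
Full segments = floor(RWND / MSS)
Full segments = floor(16384 / 1024)
Full segments = floor(16.0) = 16

16


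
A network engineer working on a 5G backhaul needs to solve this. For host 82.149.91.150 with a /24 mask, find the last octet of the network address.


Given: IP = 82.149.91.150, prefix = /24
Subnet mask = 255.255.255.0
Last octet of IP: 150
Last octet of mask: 0
Network last octet = 150 AND 0 = 0

0


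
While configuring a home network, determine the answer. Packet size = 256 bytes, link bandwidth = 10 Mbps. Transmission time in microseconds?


Given: packet = 256 bytes, bandwidth = 10 Mbps
Packet in bits = 256 * 8 = 2048 bits
Bandwidth = 10 * 10^6 = 10000000 bps
Time = 2048 / 10000000 seconds
Time in us = 2048 * 10^6 / 10000000 = 204.8

204.8


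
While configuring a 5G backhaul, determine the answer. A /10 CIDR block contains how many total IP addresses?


Given: CIDR prefix /10
Host bits = 32 - 10 = 22
Total addresses = 2^22 = 4194304

4194304


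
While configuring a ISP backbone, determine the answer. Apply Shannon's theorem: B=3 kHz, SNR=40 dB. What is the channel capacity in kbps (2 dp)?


Given: B = 3 kHz, SNR = 40 dB
SNR linear = 10^(40/10) = 10000
1 + SNR = 10001
log2(10001) = 13.2878566418
C = 3 * 1000 * 13.2878566418 = 39863.5699 bps
C = 39.863570 kbps -> 39.86 kbps (2 dp)

39.86


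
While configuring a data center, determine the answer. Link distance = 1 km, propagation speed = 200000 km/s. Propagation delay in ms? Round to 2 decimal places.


Given: distance = 1 km, speed = 200000 km/s
Delay = distance / speed = 1 / 200000 seconds
Delay in ms = 1 * 1000 / 200000
Delay = 0.0050 ms
Rounded to 2 dp = 0.01 ms

0.01


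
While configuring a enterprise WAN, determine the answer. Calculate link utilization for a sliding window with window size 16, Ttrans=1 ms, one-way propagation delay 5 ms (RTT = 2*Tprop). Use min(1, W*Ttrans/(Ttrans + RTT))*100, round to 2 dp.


Given: W = 16, Ttrans = 1 ms, RTT = 10 ms (= 2 * Tprop, Tprop = 5 ms)
Cycle time = Ttrans + RTT = 1 + 10 = 11 ms (first packet sent until its ACK returns)
W * Ttrans = 16 * 1 = 16 ms of sending per cycle
W * Ttrans / (Ttrans + RTT) = 16 / 11 = 1.454545
U = min(1, 1.454545) = 1.000000
U% = 100.00%

100.00


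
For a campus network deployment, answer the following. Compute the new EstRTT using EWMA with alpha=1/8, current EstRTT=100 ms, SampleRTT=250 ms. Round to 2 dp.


Given: EstRTT = 100 ms, SampleRTT = 250 ms, alpha = 1/8
New EstRTT = (1 - alpha) * EstRTT + alpha * SampleRTT
(7/8) * 100 = 87.5
(1/8) * 250 = 31.25
New EstRTT = 87.5 + 31.25 = 118.75 ms -> 118.75 ms (2 dp)

118.75


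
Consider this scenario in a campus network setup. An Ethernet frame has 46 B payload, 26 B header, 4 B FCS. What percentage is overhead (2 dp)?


Given: payload = 46 B, header = 26 B, trailer = 4 B
Overhead bytes = header + trailer = 26 + 4 = 30
Total frame = payload + overhead = 46 + 30 = 76
Overhead % = 30 / 76 * 100 = 39.4737% -> 39.47% (2 dp)

39.47


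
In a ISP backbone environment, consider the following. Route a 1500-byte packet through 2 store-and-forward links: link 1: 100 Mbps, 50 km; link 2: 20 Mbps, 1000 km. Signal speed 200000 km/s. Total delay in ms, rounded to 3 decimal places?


Packet = 1500 bytes = 12000 bits. Store-and-forward: sum (t_trans + t_prop) per link.
Link 1: t_trans = 12000/(100*10^6) s = 0.1200 ms; t_prop = 50/200000 s = 0.2500 ms; subtotal = 0.3700 ms
Link 2: t_trans = 12000/(20*10^6) s = 0.6000 ms; t_prop = 1000/200000 s = 5.0000 ms; subtotal = 5.6000 ms
End-to-end = 0.3700 + 5.6000 = 5.9700 ms -> 5.970 ms (3 dp)

5.970


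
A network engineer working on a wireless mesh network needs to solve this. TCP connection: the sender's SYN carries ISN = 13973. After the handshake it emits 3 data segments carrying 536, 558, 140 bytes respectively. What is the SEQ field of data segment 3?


The SYN occupies sequence number ISN = 13973, so the first data byte is ISN + 1 = 13974.
SEQ of data segment i = (ISN + 1) + sum of payload sizes of segments 1..i-1.
Segment 1: SEQ = 13974, payload = 536 bytes
Segment 2: SEQ = 14510, payload = 558 bytes
Segment 3: SEQ = 15068, payload = 140 bytes
SEQ of segment 3 = 13974 + 536 + 558 = 15068

15068


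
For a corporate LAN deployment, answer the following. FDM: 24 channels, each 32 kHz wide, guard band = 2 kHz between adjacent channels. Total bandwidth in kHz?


Given: 24 channels, 32 kHz each, guard = 2 kHz
Channel bandwidth = 24 * 32 = 768 kHz
Guard bands = 23 gaps * 2 kHz = 46 kHz
Total = 768 + 46 = 814 kHz

814


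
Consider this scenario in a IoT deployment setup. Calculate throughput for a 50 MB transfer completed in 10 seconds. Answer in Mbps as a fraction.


Given: file = 50 MB, time = 10 s
File in Mb = 50 * 8 = 400 Mb
Throughput = 400 / 10 Mbps
Throughput = 40 Mbps

40


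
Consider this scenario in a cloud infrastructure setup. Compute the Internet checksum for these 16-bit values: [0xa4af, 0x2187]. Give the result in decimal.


Given words: [0xa4af, 0x2187]
Step 1: Sum all words
Raw sum = 42159 + 8583 = 50742
One's complement = ~50742 & 0xFFFF = 14793

14793


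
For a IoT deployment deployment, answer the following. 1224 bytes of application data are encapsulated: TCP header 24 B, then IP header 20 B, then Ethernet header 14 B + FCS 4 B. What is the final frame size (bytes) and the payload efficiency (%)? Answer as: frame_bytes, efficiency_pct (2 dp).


TCP segment = 1224 + 24 = 1248 B
IP packet = 1248 + 20 = 1268 B
Ethernet frame = 1268 + 14 + 4 = 1286 B
Efficiency = app / frame = 1224 / 1286 = 0.951788 = 95.1788% -> 95.18% (2 dp)

1286, 95.18


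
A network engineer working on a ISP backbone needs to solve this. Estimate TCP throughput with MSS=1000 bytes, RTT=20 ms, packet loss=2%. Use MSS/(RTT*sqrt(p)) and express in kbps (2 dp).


Given: MSS = 1000 bytes, RTT = 20 ms, loss = 2%
RTT in seconds = 20 / 1000 = 0.02
Loss rate = 2% = 0.02
sqrt(loss) = sqrt(0.02) = 0.141421356237
Throughput (bytes/s) = 1000 / (0.02 * 0.141421356237) = 353553.3906
Throughput (kbps) = 353553.3906 * 8 / 1000 = 2828.427125 -> 2828.43 kbps (2 dp)

2828.43


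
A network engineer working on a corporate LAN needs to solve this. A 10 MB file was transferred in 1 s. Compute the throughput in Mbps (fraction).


Given: file = 10 MB, time = 1 s
File in Mb = 10 * 8 = 80 Mb
Throughput = 80 / 1 Mbps
Throughput = 80 Mbps

80


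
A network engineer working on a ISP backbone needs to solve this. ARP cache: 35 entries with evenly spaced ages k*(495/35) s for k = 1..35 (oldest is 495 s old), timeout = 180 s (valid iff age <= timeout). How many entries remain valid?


Ages are k * 495/35 s for k = 1..35 (spacing = 14.1429 s).
Entry k is valid iff k * 495/35 <= 180 iff k <= 35 * 180 / 495 = 12.7273
n_valid = floor(12.7273) = 12
(n_stale = 35 - 12 = 23)

12


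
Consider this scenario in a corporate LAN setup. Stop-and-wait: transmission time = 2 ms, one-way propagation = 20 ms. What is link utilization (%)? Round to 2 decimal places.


Given: Ttrans = 2 ms, Tprop = 20 ms
RTT = 2 * Tprop = 2 * 20 = 40 ms
U = Ttrans / (Ttrans + RTT)
U = 2 / (2 + 40)
U = 2 / 42 = 0.047619
U% = 4.76%

4.76


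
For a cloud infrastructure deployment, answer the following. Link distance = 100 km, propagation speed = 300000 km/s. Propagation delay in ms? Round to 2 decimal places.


Given: distance = 100 km, speed = 300000 km/s
Delay = distance / speed = 100 / 300000 seconds
Delay in ms = 100 * 1000 / 300000
Delay = 0.3333 ms
Rounded to 2 dp = 0.33 ms

0.33


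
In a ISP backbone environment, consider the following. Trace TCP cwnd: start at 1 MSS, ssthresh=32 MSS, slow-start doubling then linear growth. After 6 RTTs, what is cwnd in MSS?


RTT 0: cwnd = 1 MSS (initial)
RTT 1: cwnd = 2 MSS (slow start, doubled)
RTT 2: cwnd = 4 MSS (slow start, doubled)
RTT 3: cwnd = 8 MSS (slow start, doubled)
RTT 4: cwnd = 16 MSS (slow start, doubled)
RTT 5: cwnd = 32 MSS (slow start, doubled)
RTT 6: cwnd = 33 MSS (congestion avoidance, +1)

33


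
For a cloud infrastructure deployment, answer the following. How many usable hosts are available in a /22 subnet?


Given: subnet mask /22
Host bits = 32 - 22 = 10
Total addresses = 2^10 = 1024
Usable hosts = 1024 - 2 (network + broadcast) = 1022

1022


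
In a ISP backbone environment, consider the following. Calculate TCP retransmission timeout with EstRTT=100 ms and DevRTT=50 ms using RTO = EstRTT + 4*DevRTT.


Given: EstRTT = 100 ms, DevRTT = 50 ms
Timeout = EstRTT + 4 * DevRTT
4 * DevRTT = 4 * 50 = 200
Timeout = 100 + 200 = 300 ms

300


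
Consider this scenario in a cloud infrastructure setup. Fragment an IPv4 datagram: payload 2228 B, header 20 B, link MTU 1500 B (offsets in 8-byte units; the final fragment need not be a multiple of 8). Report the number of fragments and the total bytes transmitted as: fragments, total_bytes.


Max data per non-final fragment = floor((MTU - header)/8)*8 = floor((1500 - 20)/8)*8 = floor(1480/8)*8 = 1480 B
Final fragment needs no 8-byte alignment: it can carry up to MTU - header = 1480 B
Non-final fragments needed = ceil((payload - 1480) / 1480) = ceil(748/1480) = ceil(0.5054) = 1
Number of fragments = 1 + 1 = 2
Fragment sizes (data): 1 * 1480 B + 748 B (last, 748 <= 1480 OK)
Total bytes sent = payload + n_frags * header = 2228 + 2*20 = 2228 + 40 = 2268 B

2, 2268


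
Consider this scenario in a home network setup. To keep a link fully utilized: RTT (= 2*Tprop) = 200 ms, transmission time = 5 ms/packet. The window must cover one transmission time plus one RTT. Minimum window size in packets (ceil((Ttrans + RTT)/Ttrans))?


Given: Ttrans = 5 ms, RTT = 200 ms (= 2 * Tprop, Tprop = 100 ms)
Time until first ACK returns = Ttrans + RTT = 5 + 200 = 205 ms
Need W * Ttrans >= Ttrans + RTT  ->  W >= (Ttrans + RTT) / Ttrans
(Ttrans + RTT) / Ttrans = 205 / 5 = 41
W_min = ceil(41) = 41

41


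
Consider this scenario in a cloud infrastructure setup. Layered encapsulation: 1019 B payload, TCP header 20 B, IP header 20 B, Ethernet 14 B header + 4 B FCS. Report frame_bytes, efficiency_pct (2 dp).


TCP segment = 1019 + 20 = 1039 B
IP packet = 1039 + 20 = 1059 B
Ethernet frame = 1059 + 14 + 4 = 1077 B
Efficiency = app / frame = 1019 / 1077 = 0.946147 = 94.6147% -> 94.61% (2 dp)

1077, 94.61


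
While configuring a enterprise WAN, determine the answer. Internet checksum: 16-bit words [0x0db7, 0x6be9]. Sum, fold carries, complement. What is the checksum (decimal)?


Given words: [0x0db7, 0x6be9]
Step 1: Sum all words
Raw sum = 3511 + 27625 = 31136
One's complement = ~31136 & 0xFFFF = 34399

34399


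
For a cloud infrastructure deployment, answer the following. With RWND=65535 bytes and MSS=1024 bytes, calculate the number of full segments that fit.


Given: RWND = 65535 bytes, MSS = 1024 bytes
Full segments = floor(RWND / MSS)
Full segments = floor(65535 / 1024)
Full segments = floor(63.999) = 63

63


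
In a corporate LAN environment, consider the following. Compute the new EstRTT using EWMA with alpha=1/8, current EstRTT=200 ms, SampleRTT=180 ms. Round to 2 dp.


Given: EstRTT = 200 ms, SampleRTT = 180 ms, alpha = 1/8
New EstRTT = (1 - alpha) * EstRTT + alpha * SampleRTT
(7/8) * 200 = 175
(1/8) * 180 = 22.5
New EstRTT = 175 + 22.5 = 197.5 ms -> 197.50 ms (2 dp)

197.50


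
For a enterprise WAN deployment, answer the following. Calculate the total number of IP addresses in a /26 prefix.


Given: CIDR prefix /26
Host bits = 32 - 26 = 6
Total addresses = 2^6 = 64

64


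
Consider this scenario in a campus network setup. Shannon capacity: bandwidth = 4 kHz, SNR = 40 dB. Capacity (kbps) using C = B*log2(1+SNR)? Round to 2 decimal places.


Given: B = 4 kHz, SNR = 40 dB
SNR linear = 10^(40/10) = 10000
1 + SNR = 10001
log2(10001) = 13.2878566418
C = 4 * 1000 * 13.2878566418 = 53151.4266 bps
C = 53.151427 kbps -> 53.15 kbps (2 dp)

53.15


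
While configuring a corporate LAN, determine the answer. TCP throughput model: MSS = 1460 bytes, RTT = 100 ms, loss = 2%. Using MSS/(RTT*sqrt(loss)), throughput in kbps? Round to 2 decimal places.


Given: MSS = 1460 bytes, RTT = 100 ms, loss = 2%
RTT in seconds = 100 / 1000 = 0.1
Loss rate = 2% = 0.02
sqrt(loss) = sqrt(0.02) = 0.141421356237
Throughput (bytes/s) = 1460 / (0.1 * 0.141421356237) = 103237.5901
Throughput (kbps) = 103237.5901 * 8 / 1000 = 825.900720 -> 825.90 kbps (2 dp)

825.90


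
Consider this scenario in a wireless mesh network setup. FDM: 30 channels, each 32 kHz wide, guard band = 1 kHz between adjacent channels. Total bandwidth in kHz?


Given: 30 channels, 32 kHz each, guard = 1 kHz
Channel bandwidth = 30 * 32 = 960 kHz
Guard bands = 29 gaps * 1 kHz = 29 kHz
Total = 960 + 29 = 989 kHz

989


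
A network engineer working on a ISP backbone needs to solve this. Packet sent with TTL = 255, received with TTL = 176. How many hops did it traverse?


Given: initial TTL = 255, received TTL = 176
Hops = initial TTL - received TTL
Hops = 255 - 176 = 79

79


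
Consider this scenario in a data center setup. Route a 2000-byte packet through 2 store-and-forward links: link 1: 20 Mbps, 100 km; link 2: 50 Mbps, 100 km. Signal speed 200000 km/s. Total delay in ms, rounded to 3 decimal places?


Packet = 2000 bytes = 16000 bits. Store-and-forward: sum (t_trans + t_prop) per link.
Link 1: t_trans = 16000/(20*10^6) s = 0.8000 ms; t_prop = 100/200000 s = 0.5000 ms; subtotal = 1.3000 ms
Link 2: t_trans = 16000/(50*10^6) s = 0.3200 ms; t_prop = 100/200000 s = 0.5000 ms; subtotal = 0.8200 ms
End-to-end = 1.3000 + 0.8200 = 2.1200 ms -> 2.120 ms (3 dp)

2.120


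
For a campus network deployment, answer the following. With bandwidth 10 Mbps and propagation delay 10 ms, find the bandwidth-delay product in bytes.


Given: bandwidth = 10 Mbps, delay = 10 ms
BDP in bits = 10 * 10^6 * 10 / 1000
BDP in bits = 100000
BDP in bytes = 100000 / 8 = 12500

12500


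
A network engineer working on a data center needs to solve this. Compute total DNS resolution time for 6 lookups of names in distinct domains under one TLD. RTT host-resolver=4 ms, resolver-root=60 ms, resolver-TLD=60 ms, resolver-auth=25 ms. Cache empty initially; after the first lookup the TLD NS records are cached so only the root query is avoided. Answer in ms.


Lookup 1 (cold cache): local + root + TLD + auth = 4 + 60 + 60 + 25 = 149 ms
Lookups 2..6 (TLD NS cached -> skip root; new domain -> still ask TLD and auth): local + TLD + auth = 4 + 60 + 25 = 89 ms each
Remaining 5 lookups: 5 * 89 = 445 ms
Total = 149 + 445 = 594 ms

594


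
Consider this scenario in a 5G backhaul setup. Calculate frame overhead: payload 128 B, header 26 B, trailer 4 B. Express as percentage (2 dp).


Given: payload = 128 B, header = 26 B, trailer = 4 B
Overhead bytes = header + trailer = 26 + 4 = 30
Total frame = payload + overhead = 128 + 30 = 158
Overhead % = 30 / 158 * 100 = 18.9873% -> 18.99% (2 dp)

18.99


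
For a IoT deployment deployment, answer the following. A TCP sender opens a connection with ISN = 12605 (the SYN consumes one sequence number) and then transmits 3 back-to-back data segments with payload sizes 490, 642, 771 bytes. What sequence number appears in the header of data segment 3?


The SYN occupies sequence number ISN = 12605, so the first data byte is ISN + 1 = 12606.
SEQ of data segment i = (ISN + 1) + sum of payload sizes of segments 1..i-1.
Segment 1: SEQ = 12606, payload = 490 bytes
Segment 2: SEQ = 13096, payload = 642 bytes
Segment 3: SEQ = 13738, payload = 771 bytes
SEQ of segment 3 = 12606 + 490 + 642 = 13738

13738


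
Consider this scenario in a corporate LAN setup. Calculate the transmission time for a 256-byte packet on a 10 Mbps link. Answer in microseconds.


Given: packet = 256 bytes, bandwidth = 10 Mbps
Packet in bits = 256 * 8 = 2048 bits
Bandwidth = 10 * 10^6 = 10000000 bps
Time = 2048 / 10000000 seconds
Time in us = 2048 * 10^6 / 10000000 = 204.8

204.8


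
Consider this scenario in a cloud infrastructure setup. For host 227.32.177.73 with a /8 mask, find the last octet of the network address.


Given: IP = 227.32.177.73, prefix = /8
Subnet mask = 255.0.0.0
Last octet of IP: 73
Last octet of mask: 0
Network last octet = 73 AND 0 = 0

0


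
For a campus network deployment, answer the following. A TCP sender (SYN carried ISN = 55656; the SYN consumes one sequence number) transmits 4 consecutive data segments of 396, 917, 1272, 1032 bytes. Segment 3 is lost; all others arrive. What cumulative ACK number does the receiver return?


SYN uses sequence number 55656; first data byte = ISN + 1 = 55657.
Segment 1: SEQ = 55657, len = 396 B, covers [55657, 56052]
Segment 2: SEQ = 56053, len = 917 B, covers [56053, 56969]
Segment 3: SEQ = 56970, len = 1272 B, covers [56970, 58241] [LOST]
Segment 4: SEQ = 58242, len = 1032 B, covers [58242, 59273]
In-order data received: bytes [55657, 56969] (segments 1..2).
Segment 3 missing -> gap begins at byte 56970; later segments buffered out of order.
Cumulative ACK = next expected in-order byte = 55657 + 396 + 917 = 56970

56970


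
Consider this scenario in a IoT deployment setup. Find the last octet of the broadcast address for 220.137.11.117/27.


Given: IP = 220.137.11.117, prefix = /27
Host bits = 32 - 27 = 5
Network last octet = 117 AND mask = 96
Host part size = 2^5 - 1 = 31
Broadcast last octet = 96 OR 31 = 127

127


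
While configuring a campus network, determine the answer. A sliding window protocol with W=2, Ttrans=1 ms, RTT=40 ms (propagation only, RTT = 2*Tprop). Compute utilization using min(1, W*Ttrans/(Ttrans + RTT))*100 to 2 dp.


Given: W = 2, Ttrans = 1 ms, RTT = 40 ms (= 2 * Tprop, Tprop = 20 ms)
Cycle time = Ttrans + RTT = 1 + 40 = 41 ms (first packet sent until its ACK returns)
W * Ttrans = 2 * 1 = 2 ms of sending per cycle
W * Ttrans / (Ttrans + RTT) = 2 / 41 = 0.048780
U = min(1, 0.048780) = 0.048780
U% = 4.88%

4.88


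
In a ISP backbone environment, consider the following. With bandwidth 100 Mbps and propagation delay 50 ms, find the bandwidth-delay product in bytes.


Given: bandwidth = 100 Mbps, delay = 50 ms
BDP in bits = 100 * 10^6 * 50 / 1000
BDP in bits = 5000000
BDP in bytes = 5000000 / 8 = 625000

625000


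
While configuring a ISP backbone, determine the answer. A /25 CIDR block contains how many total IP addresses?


Given: CIDR prefix /25
Host bits = 32 - 25 = 7
Total addresses = 2^7 = 128

128


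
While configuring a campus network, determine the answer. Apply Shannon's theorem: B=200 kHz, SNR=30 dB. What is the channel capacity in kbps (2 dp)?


Given: B = 200 kHz, SNR = 30 dB
SNR linear = 10^(30/10) = 1000
1 + SNR = 1001
log2(1001) = 9.9672262588
C = 200 * 1000 * 9.9672262588 = 1993445.2518 bps
C = 1993.445252 kbps -> 1993.45 kbps (2 dp)

1993.45


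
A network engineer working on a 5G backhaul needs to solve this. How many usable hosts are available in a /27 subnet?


Given: subnet mask /27
Host bits = 32 - 27 = 5
Total addresses = 2^5 = 32
Usable hosts = 32 - 2 (network + broadcast) = 30

30


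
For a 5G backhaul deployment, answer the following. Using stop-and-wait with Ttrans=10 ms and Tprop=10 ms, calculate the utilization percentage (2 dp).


Given: Ttrans = 10 ms, Tprop = 10 ms
RTT = 2 * Tprop = 2 * 10 = 20 ms
U = Ttrans / (Ttrans + RTT)
U = 10 / (10 + 20)
U = 10 / 30 = 0.333333
U% = 33.33%

33.33


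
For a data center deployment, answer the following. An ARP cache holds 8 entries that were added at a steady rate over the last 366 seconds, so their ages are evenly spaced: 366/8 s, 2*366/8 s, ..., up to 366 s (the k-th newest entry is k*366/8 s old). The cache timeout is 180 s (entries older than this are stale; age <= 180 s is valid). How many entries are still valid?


Ages are k * 366/8 s for k = 1..8 (spacing = 45.7500 s).
Entry k is valid iff k * 366/8 <= 180 iff k <= 8 * 180 / 366 = 3.9344
n_valid = floor(3.9344) = 3
(n_stale = 8 - 3 = 5)

3


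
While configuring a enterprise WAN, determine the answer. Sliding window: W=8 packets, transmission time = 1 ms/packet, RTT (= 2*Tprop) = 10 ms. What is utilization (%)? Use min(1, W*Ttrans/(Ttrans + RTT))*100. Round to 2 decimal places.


Given: W = 8, Ttrans = 1 ms, RTT = 10 ms (= 2 * Tprop, Tprop = 5 ms)
Cycle time = Ttrans + RTT = 1 + 10 = 11 ms (first packet sent until its ACK returns)
W * Ttrans = 8 * 1 = 8 ms of sending per cycle
W * Ttrans / (Ttrans + RTT) = 8 / 11 = 0.727273
U = min(1, 0.727273) = 0.727273
U% = 72.73%

72.73


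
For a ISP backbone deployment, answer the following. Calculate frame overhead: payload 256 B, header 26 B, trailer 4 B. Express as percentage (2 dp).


Given: payload = 256 B, header = 26 B, trailer = 4 B
Overhead bytes = header + trailer = 26 + 4 = 30
Total frame = payload + overhead = 256 + 30 = 286
Overhead % = 30 / 286 * 100 = 10.4895% -> 10.49% (2 dp)

10.49


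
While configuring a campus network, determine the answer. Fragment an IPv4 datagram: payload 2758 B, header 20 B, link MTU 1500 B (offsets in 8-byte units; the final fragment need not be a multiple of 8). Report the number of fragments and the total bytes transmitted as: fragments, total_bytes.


Max data per non-final fragment = floor((MTU - header)/8)*8 = floor((1500 - 20)/8)*8 = floor(1480/8)*8 = 1480 B
Final fragment needs no 8-byte alignment: it can carry up to MTU - header = 1480 B
Non-final fragments needed = ceil((payload - 1480) / 1480) = ceil(1278/1480) = ceil(0.8635) = 1
Number of fragments = 1 + 1 = 2
Fragment sizes (data): 1 * 1480 B + 1278 B (last, 1278 <= 1480 OK)
Total bytes sent = payload + n_frags * header = 2758 + 2*20 = 2758 + 40 = 2798 B

2, 2798


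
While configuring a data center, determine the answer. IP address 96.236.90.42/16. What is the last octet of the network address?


Given: IP = 96.236.90.42, prefix = /16
Subnet mask = 255.255.0.0
Last octet of IP: 42
Last octet of mask: 0
Network last octet = 42 AND 0 = 0

0


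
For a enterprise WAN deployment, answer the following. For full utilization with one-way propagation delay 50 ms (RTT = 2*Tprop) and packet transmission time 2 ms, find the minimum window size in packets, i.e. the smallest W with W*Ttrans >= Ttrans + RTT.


Given: Ttrans = 2 ms, RTT = 100 ms (= 2 * Tprop, Tprop = 50 ms)
Time until first ACK returns = Ttrans + RTT = 2 + 100 = 102 ms
Need W * Ttrans >= Ttrans + RTT  ->  W >= (Ttrans + RTT) / Ttrans
(Ttrans + RTT) / Ttrans = 102 / 2 = 51
W_min = ceil(51) = 51

51


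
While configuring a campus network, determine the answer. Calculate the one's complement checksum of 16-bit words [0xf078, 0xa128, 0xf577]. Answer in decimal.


Given words: [0xf078, 0xa128, 0xf577]
Step 1: Sum all words
Raw sum = 61560 + 41256 + 62839 = 165655
Step 2: Fold carry: (34583 + 2) = 34585
One's complement = ~34585 & 0xFFFF = 30950

30950


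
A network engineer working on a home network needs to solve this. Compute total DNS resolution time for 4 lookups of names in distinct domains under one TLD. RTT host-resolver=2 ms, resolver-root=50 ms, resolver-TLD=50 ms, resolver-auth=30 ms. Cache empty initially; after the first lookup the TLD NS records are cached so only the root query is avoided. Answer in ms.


Lookup 1 (cold cache): local + root + TLD + auth = 2 + 50 + 50 + 30 = 132 ms
Lookups 2..4 (TLD NS cached -> skip root; new domain -> still ask TLD and auth): local + TLD + auth = 2 + 50 + 30 = 82 ms each
Remaining 3 lookups: 3 * 82 = 246 ms
Total = 132 + 246 = 378 ms

378


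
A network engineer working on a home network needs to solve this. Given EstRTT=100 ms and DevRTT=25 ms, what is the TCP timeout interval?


Given: EstRTT = 100 ms, DevRTT = 25 ms
Timeout = EstRTT + 4 * DevRTT
4 * DevRTT = 4 * 25 = 100
Timeout = 100 + 100 = 200 ms

200


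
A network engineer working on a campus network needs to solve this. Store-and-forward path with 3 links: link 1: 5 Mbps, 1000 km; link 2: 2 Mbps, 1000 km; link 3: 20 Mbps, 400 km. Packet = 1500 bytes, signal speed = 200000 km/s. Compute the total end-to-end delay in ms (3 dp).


Packet = 1500 bytes = 12000 bits. Store-and-forward: sum (t_trans + t_prop) per link.
Link 1: t_trans = 12000/(5*10^6) s = 2.4000 ms; t_prop = 1000/200000 s = 5.0000 ms; subtotal = 7.4000 ms
Link 2: t_trans = 12000/(2*10^6) s = 6.0000 ms; t_prop = 1000/200000 s = 5.0000 ms; subtotal = 11.0000 ms
Link 3: t_trans = 12000/(20*10^6) s = 0.6000 ms; t_prop = 400/200000 s = 2.0000 ms; subtotal = 2.6000 ms
End-to-end = 7.4000 + 11.0000 + 2.6000 = 21.0000 ms -> 21.000 ms (3 dp)

21.000


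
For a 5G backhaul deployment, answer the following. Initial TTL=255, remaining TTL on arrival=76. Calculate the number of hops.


Given: initial TTL = 255, received TTL = 76
Hops = initial TTL - received TTL
Hops = 255 - 76 = 179

179


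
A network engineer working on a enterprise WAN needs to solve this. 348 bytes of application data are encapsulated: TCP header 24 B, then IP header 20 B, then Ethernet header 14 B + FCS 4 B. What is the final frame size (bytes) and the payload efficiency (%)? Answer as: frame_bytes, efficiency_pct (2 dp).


TCP segment = 348 + 24 = 372 B
IP packet = 372 + 20 = 392 B
Ethernet frame = 392 + 14 + 4 = 410 B
Efficiency = app / frame = 348 / 410 = 0.848780 = 84.8780% -> 84.88% (2 dp)

410, 84.88


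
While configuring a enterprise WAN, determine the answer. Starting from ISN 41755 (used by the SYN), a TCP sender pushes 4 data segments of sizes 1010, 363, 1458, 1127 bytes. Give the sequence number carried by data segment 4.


The SYN occupies sequence number ISN = 41755, so the first data byte is ISN + 1 = 41756.
SEQ of data segment i = (ISN + 1) + sum of payload sizes of segments 1..i-1.
Segment 1: SEQ = 41756, payload = 1010 bytes
Segment 2: SEQ = 42766, payload = 363 bytes
Segment 3: SEQ = 43129, payload = 1458 bytes
Segment 4: SEQ = 44587, payload = 1127 bytes
SEQ of segment 4 = 41756 + 1010 + 363 + 1458 = 44587

44587


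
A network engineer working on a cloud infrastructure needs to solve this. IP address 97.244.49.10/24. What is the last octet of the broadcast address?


Given: IP = 97.244.49.10, prefix = /24
Host bits = 32 - 24 = 8
Network last octet = 10 AND mask = 0
Host part size = 2^8 - 1 = 255
Broadcast last octet = 0 OR 255 = 255

255


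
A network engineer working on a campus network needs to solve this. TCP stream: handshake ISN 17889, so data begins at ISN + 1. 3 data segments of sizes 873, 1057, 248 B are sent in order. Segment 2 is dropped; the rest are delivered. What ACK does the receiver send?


SYN uses sequence number 17889; first data byte = ISN + 1 = 17890.
Segment 1: SEQ = 17890, len = 873 B, covers [17890, 18762]
Segment 2: SEQ = 18763, len = 1057 B, covers [18763, 19819] [LOST]
Segment 3: SEQ = 19820, len = 248 B, covers [19820, 20067]
In-order data received: bytes [17890, 18762] (segments 1..1).
Segment 2 missing -> gap begins at byte 18763; later segments buffered out of order.
Cumulative ACK = next expected in-order byte = 17890 + 873 = 18763

18763


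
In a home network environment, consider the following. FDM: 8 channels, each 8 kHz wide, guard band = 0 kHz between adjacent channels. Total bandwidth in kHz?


Given: 8 channels, 8 kHz each, guard = 0 kHz
Channel bandwidth = 8 * 8 = 64 kHz
Guard bands = 7 gaps * 0 kHz = 0 kHz
Total = 64 + 0 = 64 kHz

64


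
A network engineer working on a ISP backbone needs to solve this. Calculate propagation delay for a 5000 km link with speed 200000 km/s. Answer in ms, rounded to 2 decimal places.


Given: distance = 5000 km, speed = 200000 km/s
Delay = distance / speed = 5000 / 200000 seconds
Delay in ms = 5000 * 1000 / 200000
Delay = 25.0000 ms
Rounded to 2 dp = 25.00 ms

25.00


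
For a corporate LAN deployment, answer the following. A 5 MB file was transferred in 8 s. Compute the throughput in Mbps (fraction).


Given: file = 5 MB, time = 8 s
File in Mb = 5 * 8 = 40 Mb
Throughput = 40 / 8 Mbps
Throughput = 5 Mbps

5


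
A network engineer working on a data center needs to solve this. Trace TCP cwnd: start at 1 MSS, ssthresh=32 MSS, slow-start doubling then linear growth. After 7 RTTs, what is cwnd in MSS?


RTT 0: cwnd = 1 MSS (initial)
RTT 1: cwnd = 2 MSS (slow start, doubled)
RTT 2: cwnd = 4 MSS (slow start, doubled)
RTT 3: cwnd = 8 MSS (slow start, doubled)
RTT 4: cwnd = 16 MSS (slow start, doubled)
RTT 5: cwnd = 32 MSS (slow start, doubled)
RTT 6: cwnd = 33 MSS (congestion avoidance, +1)
RTT 7: cwnd = 34 MSS (congestion avoidance, +1)

34


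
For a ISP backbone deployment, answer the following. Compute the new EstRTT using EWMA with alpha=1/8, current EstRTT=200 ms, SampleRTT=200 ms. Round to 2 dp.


Given: EstRTT = 200 ms, SampleRTT = 200 ms, alpha = 1/8
New EstRTT = (1 - alpha) * EstRTT + alpha * SampleRTT
(7/8) * 200 = 175
(1/8) * 200 = 25
New EstRTT = 175 + 25 = 200 ms -> 200.00 ms (2 dp)

200.00


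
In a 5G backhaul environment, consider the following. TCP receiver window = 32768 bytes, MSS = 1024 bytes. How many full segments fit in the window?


Given: RWND = 32768 bytes, MSS = 1024 bytes
Full segments = floor(RWND / MSS)
Full segments = floor(32768 / 1024)
Full segments = floor(32.0) = 32

32


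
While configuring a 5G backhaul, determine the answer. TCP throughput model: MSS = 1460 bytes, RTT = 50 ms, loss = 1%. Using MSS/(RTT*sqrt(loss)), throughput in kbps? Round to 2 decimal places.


Given: MSS = 1460 bytes, RTT = 50 ms, loss = 1%
RTT in seconds = 50 / 1000 = 0.05
Loss rate = 1% = 0.01
sqrt(loss) = sqrt(0.01) = 0.1
Throughput (bytes/s) = 1460 / (0.05 * 0.1) = 292000.0000
Throughput (kbps) = 292000.0000 * 8 / 1000 = 2336.000000 -> 2336.00 kbps (2 dp)

2336.00


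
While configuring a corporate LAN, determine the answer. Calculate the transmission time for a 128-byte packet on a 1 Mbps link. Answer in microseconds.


Given: packet = 128 bytes, bandwidth = 1 Mbps
Packet in bits = 128 * 8 = 1024 bits
Bandwidth = 1 * 10^6 = 1000000 bps
Time = 1024 / 1000000 seconds
Time in us = 1024 * 10^6 / 1000000 = 1024

1024


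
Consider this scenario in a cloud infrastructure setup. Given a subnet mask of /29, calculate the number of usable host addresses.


Given: subnet mask /29
Host bits = 32 - 29 = 3
Total addresses = 2^3 = 8
Usable hosts = 8 - 2 (network + broadcast) = 6

6


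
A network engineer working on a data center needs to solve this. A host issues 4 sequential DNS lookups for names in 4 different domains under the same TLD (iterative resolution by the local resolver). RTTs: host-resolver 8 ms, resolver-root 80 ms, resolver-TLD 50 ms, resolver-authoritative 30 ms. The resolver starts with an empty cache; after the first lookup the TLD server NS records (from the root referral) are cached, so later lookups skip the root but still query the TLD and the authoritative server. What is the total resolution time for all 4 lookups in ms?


Lookup 1 (cold cache): local + root + TLD + auth = 8 + 80 + 50 + 30 = 168 ms
Lookups 2..4 (TLD NS cached -> skip root; new domain -> still ask TLD and auth): local + TLD + auth = 8 + 50 + 30 = 88 ms each
Remaining 3 lookups: 3 * 88 = 264 ms
Total = 168 + 264 = 432 ms

432


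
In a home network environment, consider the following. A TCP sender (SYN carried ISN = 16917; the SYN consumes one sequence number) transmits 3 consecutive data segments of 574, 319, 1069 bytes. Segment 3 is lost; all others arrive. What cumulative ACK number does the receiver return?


SYN uses sequence number 16917; first data byte = ISN + 1 = 16918.
Segment 1: SEQ = 16918, len = 574 B, covers [16918, 17491]
Segment 2: SEQ = 17492, len = 319 B, covers [17492, 17810]
Segment 3: SEQ = 17811, len = 1069 B, covers [17811, 18879] [LOST]
In-order data received: bytes [16918, 17810] (segments 1..2).
Segment 3 missing -> gap begins at byte 17811.
Cumulative ACK = next expected in-order byte = 16918 + 574 + 319 = 17811

17811


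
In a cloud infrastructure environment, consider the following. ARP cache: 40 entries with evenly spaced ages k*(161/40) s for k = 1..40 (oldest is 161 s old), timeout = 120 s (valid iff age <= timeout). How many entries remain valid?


Ages are k * 161/40 s for k = 1..40 (spacing = 4.0250 s).
Entry k is valid iff k * 161/40 <= 120 iff k <= 40 * 120 / 161 = 29.8137
n_valid = floor(29.8137) = 29
(n_stale = 40 - 29 = 11)

29


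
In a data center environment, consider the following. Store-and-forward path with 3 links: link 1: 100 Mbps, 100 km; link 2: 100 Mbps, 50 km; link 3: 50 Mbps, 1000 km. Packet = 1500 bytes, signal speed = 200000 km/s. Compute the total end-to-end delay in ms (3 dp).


Packet = 1500 bytes = 12000 bits. Store-and-forward: sum (t_trans + t_prop) per link.
Link 1: t_trans = 12000/(100*10^6) s = 0.1200 ms; t_prop = 100/200000 s = 0.5000 ms; subtotal = 0.6200 ms
Link 2: t_trans = 12000/(100*10^6) s = 0.1200 ms; t_prop = 50/200000 s = 0.2500 ms; subtotal = 0.3700 ms
Link 3: t_trans = 12000/(50*10^6) s = 0.2400 ms; t_prop = 1000/200000 s = 5.0000 ms; subtotal = 5.2400 ms
End-to-end = 0.6200 + 0.3700 + 5.2400 = 6.2300 ms -> 6.230 ms (3 dp)

6.230


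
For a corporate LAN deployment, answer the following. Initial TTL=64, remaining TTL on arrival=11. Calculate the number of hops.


Given: initial TTL = 64, received TTL = 11
Hops = initial TTL - received TTL
Hops = 64 - 11 = 53

53


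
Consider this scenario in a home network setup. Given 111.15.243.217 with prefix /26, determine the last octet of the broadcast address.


Given: IP = 111.15.243.217, prefix = /26
Host bits = 32 - 26 = 6
Network last octet = 217 AND mask = 192
Host part size = 2^6 - 1 = 63
Broadcast last octet = 192 OR 63 = 255

255


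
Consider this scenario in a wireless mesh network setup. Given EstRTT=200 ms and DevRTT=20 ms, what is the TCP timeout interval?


Given: EstRTT = 200 ms, DevRTT = 20 ms
Timeout = EstRTT + 4 * DevRTT
4 * DevRTT = 4 * 20 = 80
Timeout = 200 + 80 = 280 ms

280


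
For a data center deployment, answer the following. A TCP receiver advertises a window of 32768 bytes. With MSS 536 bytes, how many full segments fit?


Given: RWND = 32768 bytes, MSS = 536 bytes
Full segments = floor(RWND / MSS)
Full segments = floor(32768 / 536)
Full segments = floor(61.1343) = 61

61


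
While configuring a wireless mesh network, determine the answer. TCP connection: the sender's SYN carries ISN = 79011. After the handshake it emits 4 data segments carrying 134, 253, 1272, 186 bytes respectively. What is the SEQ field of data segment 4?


The SYN occupies sequence number ISN = 79011, so the first data byte is ISN + 1 = 79012.
SEQ of data segment i = (ISN + 1) + sum of payload sizes of segments 1..i-1.
Segment 1: SEQ = 79012, payload = 134 bytes
Segment 2: SEQ = 79146, payload = 253 bytes
Segment 3: SEQ = 79399, payload = 1272 bytes
Segment 4: SEQ = 80671, payload = 186 bytes
SEQ of segment 4 = 79012 + 134 + 253 + 1272 = 80671

80671


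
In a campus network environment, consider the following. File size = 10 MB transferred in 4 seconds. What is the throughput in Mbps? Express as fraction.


Given: file = 10 MB, time = 4 s
File in Mb = 10 * 8 = 80 Mb
Throughput = 80 / 4 Mbps
Throughput = 20 Mbps

20


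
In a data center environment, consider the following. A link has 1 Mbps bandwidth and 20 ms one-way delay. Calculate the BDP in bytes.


Given: bandwidth = 1 Mbps, delay = 20 ms
BDP in bits = 1 * 10^6 * 20 / 1000
BDP in bits = 20000
BDP in bytes = 20000 / 8 = 2500

2500


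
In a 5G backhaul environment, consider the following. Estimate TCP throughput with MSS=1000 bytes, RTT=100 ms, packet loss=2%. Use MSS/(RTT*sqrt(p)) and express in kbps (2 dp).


Given: MSS = 1000 bytes, RTT = 100 ms, loss = 2%
RTT in seconds = 100 / 1000 = 0.1
Loss rate = 2% = 0.02
sqrt(loss) = sqrt(0.02) = 0.141421356237
Throughput (bytes/s) = 1000 / (0.1 * 0.141421356237) = 70710.6781
Throughput (kbps) = 70710.6781 * 8 / 1000 = 565.685425 -> 565.69 kbps (2 dp)

565.69


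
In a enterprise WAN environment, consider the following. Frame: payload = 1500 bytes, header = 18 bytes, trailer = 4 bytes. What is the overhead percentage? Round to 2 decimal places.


Given: payload = 1500 B, header = 18 B, trailer = 4 B
Overhead bytes = header + trailer = 18 + 4 = 22
Total frame = payload + overhead = 1500 + 22 = 1522
Overhead % = 22 / 1522 * 100 = 1.4455% -> 1.45% (2 dp)

1.45


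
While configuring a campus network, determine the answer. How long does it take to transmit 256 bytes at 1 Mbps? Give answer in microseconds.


Given: packet = 256 bytes, bandwidth = 1 Mbps
Packet in bits = 256 * 8 = 2048 bits
Bandwidth = 1 * 10^6 = 1000000 bps
Time = 2048 / 1000000 seconds
Time in us = 2048 * 10^6 / 1000000 = 2048

2048


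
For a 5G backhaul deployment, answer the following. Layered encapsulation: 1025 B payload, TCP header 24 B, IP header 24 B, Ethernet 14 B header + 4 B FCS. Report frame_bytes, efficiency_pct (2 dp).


TCP segment = 1025 + 24 = 1049 B
IP packet = 1049 + 24 = 1073 B
Ethernet frame = 1073 + 14 + 4 = 1091 B
Efficiency = app / frame = 1025 / 1091 = 0.939505 = 93.9505% -> 93.95% (2 dp)

1091, 93.95


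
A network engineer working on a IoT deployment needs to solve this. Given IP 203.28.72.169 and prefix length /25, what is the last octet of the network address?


Given: IP = 203.28.72.169, prefix = /25
Subnet mask = 255.255.255.128
Last octet of IP: 169
Last octet of mask: 128
Network last octet = 169 AND 128 = 128

128
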